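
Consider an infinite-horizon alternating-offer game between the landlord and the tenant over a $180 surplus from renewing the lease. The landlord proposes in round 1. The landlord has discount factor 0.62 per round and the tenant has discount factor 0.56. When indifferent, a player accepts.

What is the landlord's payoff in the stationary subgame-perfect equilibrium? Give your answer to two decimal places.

121.32

When the landlord proposes, the tenant accepts any offer worth at least 0.56 times what the tenant would get by proposing next round; and vice versa.
This gives x = 180 − 0.56y and y = 180 − 0.62x, where x and y are each side's share when it proposes.
Hence (1 − 0.56·0.62)x = 180(1 − 0.56), i.e. 0.6528·x = 79.2.
x ≈ 121.3235; the tenant's share is 180 − x ≈ 58.6765.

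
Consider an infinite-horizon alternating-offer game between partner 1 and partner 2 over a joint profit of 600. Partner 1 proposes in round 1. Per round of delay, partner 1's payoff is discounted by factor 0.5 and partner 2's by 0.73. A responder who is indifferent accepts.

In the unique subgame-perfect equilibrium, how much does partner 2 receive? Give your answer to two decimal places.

In a stationary SPE each proposer offers the other exactly their discounted continuation value.
If partner 1 keeps x when proposing and partner 2 keeps y when proposing, then x = 600 − 0.73y and y = 600 − 0.5x.
Solving: x = 600(1 − 0.73) / (1 − 0.5·0.73) = 162 / 0.635 ≈ 255.1181.
Partner 2 gets 600 − 255.1181 ≈ 344.8819.

344.88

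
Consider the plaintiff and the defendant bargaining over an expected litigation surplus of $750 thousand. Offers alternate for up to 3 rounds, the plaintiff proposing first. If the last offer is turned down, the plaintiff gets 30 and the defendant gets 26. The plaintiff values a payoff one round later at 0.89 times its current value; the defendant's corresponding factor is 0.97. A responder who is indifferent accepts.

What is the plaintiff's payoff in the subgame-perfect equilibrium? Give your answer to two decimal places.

Work backward from the last round.
Round 3 (the plaintiff proposes): the defendant gets 26 if talks fail, so the plaintiff offers 26 and keeps 724.
Round 2 (the defendant proposes): the plaintiff can get 724 next round, worth 0.89 × 724 = 644.36 now. The defendant offers 644.36 and keeps 750 − 644.36 = 105.64.
Round 1 (the plaintiff proposes): the defendant can get 105.64 next round, worth 0.97 × 105.64 = 102.4708 now. The plaintiff offers 102.4708 and keeps 750 − 102.4708 = 647.5292.

647.53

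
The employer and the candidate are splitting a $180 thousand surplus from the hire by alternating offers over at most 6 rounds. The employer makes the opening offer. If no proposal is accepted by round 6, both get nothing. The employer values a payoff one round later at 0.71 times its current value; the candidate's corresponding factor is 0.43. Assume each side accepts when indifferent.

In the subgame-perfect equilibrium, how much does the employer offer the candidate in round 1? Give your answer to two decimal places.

By backward induction:
Round 6 (the candidate proposes): the employer will accept anything ≥ 0, so the candidate offers 0 and keeps 180.
Round 5 (the employer proposes): the candidate can get 180 next round, worth 0.43 × 180 = 77.4 now, so the employer offers 77.4, keeping 102.6.
Round 4 (the candidate proposes): the employer can get 102.6 next round, worth 0.71 × 102.6 = 72.846 now. The candidate offers 72.846 and keeps 180 − 72.846 = 107.154.
Round 3 (the employer proposes): the candidate can get 107.154 next round, worth 0.43 × 107.154 = 46.07622 now; the employer offers that and keeps 133.92378.
Round 2 (the candidate proposes): the employer can get 133.92378 next round, worth 0.71 × 133.92378 = 95.0858838 now. The candidate offers 95.0858838 and keeps 180 − 95.0858838 = 84.9141162.
Round 1 (the employer proposes): the candidate can get 84.9141162 next round, worth 0.43 × 84.9141162 = 36.513069966 now; the employer offers that and keeps 143.486930034.

36.51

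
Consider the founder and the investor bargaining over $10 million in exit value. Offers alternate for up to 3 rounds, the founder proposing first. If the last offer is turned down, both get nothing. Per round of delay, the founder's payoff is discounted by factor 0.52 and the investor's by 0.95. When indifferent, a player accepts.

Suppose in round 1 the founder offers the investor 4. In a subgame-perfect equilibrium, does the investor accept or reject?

Round 3 (the founder proposes): rejection yields 0 for the investor; the founder offers 0 and keeps 10.
Round 2 (the investor proposes): the founder can get 10 next round, worth 0.52 × 10 = 5.2 now. The investor offers 5.2 and keeps 10 − 5.2 = 4.8.
So by rejecting in round 1, the investor gets 4.8 next round, worth 0.95 × 4.8 = 4.56 now.
Offer 4 < 4.56, so the investor rejects.

Reject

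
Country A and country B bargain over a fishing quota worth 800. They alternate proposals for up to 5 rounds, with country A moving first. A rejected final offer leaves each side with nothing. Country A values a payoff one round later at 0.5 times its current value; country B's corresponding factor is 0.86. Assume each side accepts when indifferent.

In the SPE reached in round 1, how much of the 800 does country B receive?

491.92

By backward induction:
Round 5 (country A proposes): rejection yields 0 for country B; country A offers 0 and keeps 800.
Round 4 (country B proposes): country A can get 800 next round, worth 0.5 × 800 = 400 now, so country B offers 400, keeping 400.
Round 3 (country A proposes): country B can get 400 next round, worth 0.86 × 400 = 344 now. Country A offers 344 and keeps 800 − 344 = 456.
Round 2 (country B proposes): country A can get 456 next round, worth 0.5 × 456 = 228 now; country B offers that and keeps 572.
Round 1 (country A proposes): country B can get 572 next round, worth 0.86 × 572 = 491.92 now. Country A offers 491.92 and keeps 800 − 491.92 = 308.08.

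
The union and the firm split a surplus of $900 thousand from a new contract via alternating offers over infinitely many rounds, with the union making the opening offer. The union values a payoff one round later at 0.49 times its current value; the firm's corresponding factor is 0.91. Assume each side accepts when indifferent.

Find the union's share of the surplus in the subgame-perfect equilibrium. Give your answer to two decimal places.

146.18

When the union proposes, the firm accepts any offer worth at least 0.91 times what the firm would get by proposing next round; and vice versa.
This gives x = 900 − 0.91y and y = 900 − 0.49x, where x and y are each side's share when it proposes.
Hence (1 − 0.91·0.49)x = 900(1 − 0.91), i.e. 0.5541·x = 81.
x ≈ 146.1830; the firm's share is 900 − x ≈ 753.8170.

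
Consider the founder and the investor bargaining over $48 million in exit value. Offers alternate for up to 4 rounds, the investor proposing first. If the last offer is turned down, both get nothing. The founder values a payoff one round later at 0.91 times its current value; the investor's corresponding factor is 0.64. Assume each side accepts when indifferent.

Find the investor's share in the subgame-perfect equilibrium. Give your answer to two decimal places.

By backward induction:
Round 4 (the founder proposes): the investor will accept anything ≥ 0, so the founder offers 0 and keeps 48.
Round 3 (the investor proposes): the founder can get 48 next round, worth 0.91 × 48 = 43.68 now. The investor offers 43.68 and keeps 48 − 43.68 = 4.32.
Round 2 (the founder proposes): the investor can get 4.32 next round, worth 0.64 × 4.32 = 2.7648 now, so the founder offers 2.7648, keeping 45.2352.
Round 1 (the investor proposes): the founder can get 45.2352 next round, worth 0.91 × 45.2352 = 41.164032 now, so the investor offers 41.164032, keeping 6.835968.

6.84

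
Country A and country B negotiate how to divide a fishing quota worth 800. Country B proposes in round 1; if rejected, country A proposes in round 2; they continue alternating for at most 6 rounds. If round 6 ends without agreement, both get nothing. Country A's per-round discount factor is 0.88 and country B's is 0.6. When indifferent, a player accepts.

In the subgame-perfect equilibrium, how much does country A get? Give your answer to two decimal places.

626.55

Round 6 (country A proposes): country B will accept anything ≥ 0, so country A offers 0 and keeps 800.
Round 5 (country B proposes): country A can get 800 next round, worth 0.88 × 800 = 704 now; country B offers that and keeps 96.
Round 4 (country A proposes): country B can get 96 next round, worth 0.6 × 96 = 57.6 now. Country A offers 57.6 and keeps 800 − 57.6 = 742.4.
Round 3 (country B proposes): country A can get 742.4 next round, worth 0.88 × 742.4 = 653.312 now; country B offers that and keeps 146.688.
Round 2 (country A proposes): country B can get 146.688 next round, worth 0.6 × 146.688 = 88.0128 now, so country A offers 88.0128, keeping 711.9872.
Round 1 (country B proposes): country A can get 711.9872 next round, worth 0.88 × 711.9872 = 626.548736 now. Country B offers 626.548736 and keeps 800 − 626.548736 = 173.451264.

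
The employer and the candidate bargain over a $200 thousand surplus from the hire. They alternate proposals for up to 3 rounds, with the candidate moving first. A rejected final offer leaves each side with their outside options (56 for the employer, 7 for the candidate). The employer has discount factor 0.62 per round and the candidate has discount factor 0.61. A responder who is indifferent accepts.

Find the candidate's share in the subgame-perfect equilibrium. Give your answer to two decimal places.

Round 3 (the candidate proposes): the employer gets 56 if talks fail, so the candidate offers 56 and keeps 144.
Round 2 (the employer proposes): the candidate can get 144 next round, worth 0.61 × 144 = 87.84 now; the employer offers that and keeps 112.16.
Round 1 (the candidate proposes): the employer can get 112.16 next round, worth 0.62 × 112.16 = 69.5392 now; the candidate offers that and keeps 130.4608.

130.46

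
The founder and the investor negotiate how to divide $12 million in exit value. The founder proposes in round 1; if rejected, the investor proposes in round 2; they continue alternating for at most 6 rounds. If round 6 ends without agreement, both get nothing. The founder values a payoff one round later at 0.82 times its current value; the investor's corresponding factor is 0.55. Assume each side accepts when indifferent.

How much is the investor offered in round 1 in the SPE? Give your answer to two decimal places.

3.07

Round 6 (the investor proposes): the founder will accept anything ≥ 0, so the investor offers 0 and keeps 12.
Round 5 (the founder proposes): the investor can get 12 next round, worth 0.55 × 12 = 6.6 now, so the founder offers 6.6, keeping 5.4.
Round 4 (the investor proposes): the founder can get 5.4 next round, worth 0.82 × 5.4 = 4.428 now, so the investor offers 4.428, keeping 7.572.
Round 3 (the founder proposes): the investor can get 7.572 next round, worth 0.55 × 7.572 = 4.1646 now; the founder offers that and keeps 7.8354.
Round 2 (the investor proposes): the founder can get 7.8354 next round, worth 0.82 × 7.8354 = 6.425028 now, so the investor offers 6.425028, keeping 5.574972.
Round 1 (the founder proposes): the investor can get 5.574972 next round, worth 0.55 × 5.574972 = 3.0662346 now, so the founder offers 3.0662346, keeping 8.9337654.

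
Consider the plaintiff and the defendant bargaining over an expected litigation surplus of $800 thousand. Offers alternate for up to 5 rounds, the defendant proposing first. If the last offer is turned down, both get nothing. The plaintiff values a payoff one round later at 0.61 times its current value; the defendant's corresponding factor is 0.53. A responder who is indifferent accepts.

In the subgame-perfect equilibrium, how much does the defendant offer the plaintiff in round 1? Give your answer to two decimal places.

303.51

By backward induction:
Round 5 (the defendant proposes): rejection yields 0 for the plaintiff; the defendant offers 0 and keeps 800.
Round 4 (the plaintiff proposes): the defendant can get 800 next round, worth 0.53 × 800 = 424 now, so the plaintiff offers 424, keeping 376.
Round 3 (the defendant proposes): the plaintiff can get 376 next round, worth 0.61 × 376 = 229.36 now. The defendant offers 229.36 and keeps 800 − 229.36 = 570.64.
Round 2 (the plaintiff proposes): the defendant can get 570.64 next round, worth 0.53 × 570.64 = 302.4392 now, so the plaintiff offers 302.4392, keeping 497.5608.
Round 1 (the defendant proposes): the plaintiff can get 497.5608 next round, worth 0.61 × 497.5608 = 303.512088 now. The defendant offers 303.512088 and keeps 800 − 303.512088 = 496.487912.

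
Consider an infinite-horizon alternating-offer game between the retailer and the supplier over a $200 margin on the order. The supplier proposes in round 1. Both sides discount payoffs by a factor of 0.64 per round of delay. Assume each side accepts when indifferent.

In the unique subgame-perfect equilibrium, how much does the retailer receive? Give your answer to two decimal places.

78.05

Let x be the supplier's share when the supplier proposes and y be the retailer's share when the retailer proposes.
The retailer accepts iff offered ≥ 0.64·y, so x = 200 − 0.64y. Symmetrically y = 200 − 0.64x.
Substituting: x = 200 − 0.64(200 − 0.64x), giving x(1 − 0.64·0.64) = 200(1 − 0.64).
So x = 200 × 0.36 / 0.5904 ≈ 121.9512, and the retailer receives 200 − x ≈ 78.0488.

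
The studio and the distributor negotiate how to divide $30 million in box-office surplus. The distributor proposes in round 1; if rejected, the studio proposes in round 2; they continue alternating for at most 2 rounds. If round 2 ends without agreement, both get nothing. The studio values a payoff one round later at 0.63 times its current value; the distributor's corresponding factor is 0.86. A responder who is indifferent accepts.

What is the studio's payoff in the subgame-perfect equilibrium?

18.9

Round 2 (the studio proposes): the distributor will accept anything ≥ 0, so the studio offers 0 and keeps 30.
Round 1 (the distributor proposes): the studio can get 30 next round, worth 0.63 × 30 = 18.9 now; the distributor offers that and keeps 11.1.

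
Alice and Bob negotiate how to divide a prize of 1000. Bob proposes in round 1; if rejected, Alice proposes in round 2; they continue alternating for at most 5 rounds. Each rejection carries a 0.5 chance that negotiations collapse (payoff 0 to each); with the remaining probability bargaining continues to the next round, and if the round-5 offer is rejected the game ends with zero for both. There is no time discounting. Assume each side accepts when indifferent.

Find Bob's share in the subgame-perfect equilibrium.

By backward induction:
Round 5 (Bob proposes): rejection yields 0 for Alice; Bob offers 0 and keeps 1000.
Round 4 (Alice proposes): rejecting gives Bob an expected 0.5 × 1000 = 500. Alice offers 500 and keeps 1000 − 500 = 500.
Round 3 (Bob proposes): rejecting gives Alice an expected 0.5 × 500 = 250; Bob offers that and keeps 750.
Round 2 (Alice proposes): rejecting gives Bob an expected 0.5 × 750 = 375, so Alice offers 375, keeping 625.
Round 1 (Bob proposes): rejecting gives Alice an expected 0.5 × 625 = 312.5. Bob offers 312.5 and keeps 1000 − 312.5 = 687.5.

687.5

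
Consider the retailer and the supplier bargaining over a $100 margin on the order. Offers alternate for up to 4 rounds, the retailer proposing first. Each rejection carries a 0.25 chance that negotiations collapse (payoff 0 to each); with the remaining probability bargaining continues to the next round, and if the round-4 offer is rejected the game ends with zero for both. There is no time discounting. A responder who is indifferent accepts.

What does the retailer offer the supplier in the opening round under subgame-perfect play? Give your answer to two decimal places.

60.94

Round 4 (the supplier proposes): the retailer will accept anything ≥ 0, so the supplier offers 0 and keeps 100.
Round 3 (the retailer proposes): rejecting gives the supplier an expected 0.75 × 100 = 75. The retailer offers 75 and keeps 100 − 75 = 25.
Round 2 (the supplier proposes): rejecting gives the retailer an expected 0.75 × 25 = 18.75, so the supplier offers 18.75, keeping 81.25.
Round 1 (the retailer proposes): rejecting gives the supplier an expected 0.75 × 81.25 = 60.9375; the retailer offers that and keeps 39.0625.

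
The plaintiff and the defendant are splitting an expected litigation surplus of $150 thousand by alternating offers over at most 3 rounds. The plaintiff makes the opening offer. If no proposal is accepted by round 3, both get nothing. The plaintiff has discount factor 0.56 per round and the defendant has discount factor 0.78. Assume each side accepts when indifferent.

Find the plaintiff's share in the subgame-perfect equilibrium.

98.52

Round 3 (the plaintiff proposes): rejection yields 0 for the defendant; the plaintiff offers 0 and keeps 150.
Round 2 (the defendant proposes): the plaintiff can get 150 next round, worth 0.56 × 150 = 84 now. The defendant offers 84 and keeps 150 − 84 = 66.
Round 1 (the plaintiff proposes): the defendant can get 66 next round, worth 0.78 × 66 = 51.48 now, so the plaintiff offers 51.48, keeping 98.52.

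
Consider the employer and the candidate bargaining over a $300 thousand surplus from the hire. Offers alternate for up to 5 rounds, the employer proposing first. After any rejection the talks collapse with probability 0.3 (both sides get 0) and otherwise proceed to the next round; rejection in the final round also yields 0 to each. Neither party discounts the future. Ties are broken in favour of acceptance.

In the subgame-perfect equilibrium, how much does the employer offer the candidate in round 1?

93.87

By backward induction:
Round 5 (the employer proposes): the candidate will accept anything ≥ 0, so the employer offers 0 and keeps 300.
Round 4 (the candidate proposes): rejecting gives the employer an expected 0.7 × 300 = 210. The candidate offers 210 and keeps 300 − 210 = 90.
Round 3 (the employer proposes): rejecting gives the candidate an expected 0.7 × 90 = 63. The employer offers 63 and keeps 300 − 63 = 237.
Round 2 (the candidate proposes): rejecting gives the employer an expected 0.7 × 237 = 165.9, so the candidate offers 165.9, keeping 134.1.
Round 1 (the employer proposes): rejecting gives the candidate an expected 0.7 × 134.1 = 93.87. The employer offers 93.87 and keeps 300 − 93.87 = 206.13.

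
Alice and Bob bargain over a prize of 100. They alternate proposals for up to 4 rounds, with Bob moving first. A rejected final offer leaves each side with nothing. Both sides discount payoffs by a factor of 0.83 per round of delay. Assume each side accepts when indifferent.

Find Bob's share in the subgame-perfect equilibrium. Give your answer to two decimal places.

Round 4 (Alice proposes): rejection yields 0 for Bob; Alice offers 0 and keeps 100.
Round 3 (Bob proposes): Alice can get 100 next round, worth 0.83 × 100 = 83 now; Bob offers that and keeps 17.
Round 2 (Alice proposes): Bob can get 17 next round, worth 0.83 × 17 = 14.11 now; Alice offers that and keeps 85.89.
Round 1 (Bob proposes): Alice can get 85.89 next round, worth 0.83 × 85.89 = 71.2887 now; Bob offers that and keeps 28.7113.

28.71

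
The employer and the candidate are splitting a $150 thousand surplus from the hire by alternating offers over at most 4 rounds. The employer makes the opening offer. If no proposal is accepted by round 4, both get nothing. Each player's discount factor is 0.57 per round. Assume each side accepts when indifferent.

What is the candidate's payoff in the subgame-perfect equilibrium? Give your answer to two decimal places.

By backward induction:
Round 4 (the candidate proposes): the employer will accept anything ≥ 0, so the candidate offers 0 and keeps 150.
Round 3 (the employer proposes): the candidate can get 150 next round, worth 0.57 × 150 = 85.5 now; the employer offers that and keeps 64.5.
Round 2 (the candidate proposes): the employer can get 64.5 next round, worth 0.57 × 64.5 = 36.765 now. The candidate offers 36.765 and keeps 150 − 36.765 = 113.235.
Round 1 (the employer proposes): the candidate can get 113.235 next round, worth 0.57 × 113.235 = 64.54395 now. The employer offers 64.54395 and keeps 150 − 64.54395 = 85.45605.

64.54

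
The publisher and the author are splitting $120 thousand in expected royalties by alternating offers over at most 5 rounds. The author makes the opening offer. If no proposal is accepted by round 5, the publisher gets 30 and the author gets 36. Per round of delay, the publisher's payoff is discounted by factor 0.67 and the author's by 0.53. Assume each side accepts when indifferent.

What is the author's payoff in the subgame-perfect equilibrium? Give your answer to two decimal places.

Round 5 (the author proposes): the publisher gets 30 if talks fail, so the author offers 30 and keeps 90.
Round 4 (the publisher proposes): the author can get 90 next round, worth 0.53 × 90 = 47.7 now; the publisher offers that and keeps 72.3.
Round 3 (the author proposes): the publisher can get 72.3 next round, worth 0.67 × 72.3 = 48.441 now. The author offers 48.441 and keeps 120 − 48.441 = 71.559.
Round 2 (the publisher proposes): the author can get 71.559 next round, worth 0.53 × 71.559 = 37.92627 now. The publisher offers 37.92627 and keeps 120 − 37.92627 = 82.07373.
Round 1 (the author proposes): the publisher can get 82.07373 next round, worth 0.67 × 82.07373 = 54.9893991 now, so the author offers 54.9893991, keeping 65.0106009.

65.01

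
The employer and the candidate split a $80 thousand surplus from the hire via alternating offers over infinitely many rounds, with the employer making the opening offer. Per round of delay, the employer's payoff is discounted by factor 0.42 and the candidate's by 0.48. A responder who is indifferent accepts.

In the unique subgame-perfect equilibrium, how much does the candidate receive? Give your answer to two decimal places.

When the employer proposes, the candidate accepts any offer worth at least 0.48 times what the candidate would get by proposing next round; and vice versa.
This gives x = 80 − 0.48y and y = 80 − 0.42x, where x and y are each side's share when it proposes.
Hence (1 − 0.48·0.42)x = 80(1 − 0.48), i.e. 0.7984·x = 41.6.
x ≈ 52.1042; the candidate's share is 80 − x ≈ 27.8958.

27.90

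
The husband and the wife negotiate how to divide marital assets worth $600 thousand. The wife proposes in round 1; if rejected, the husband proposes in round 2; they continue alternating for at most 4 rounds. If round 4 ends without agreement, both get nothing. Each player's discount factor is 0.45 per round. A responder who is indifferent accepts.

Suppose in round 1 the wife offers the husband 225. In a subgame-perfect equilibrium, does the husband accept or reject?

Round 4 (the husband proposes): the wife will accept anything ≥ 0, so the husband offers 0 and keeps 600.
Round 3 (the wife proposes): the husband can get 600 next round, worth 0.45 × 600 = 270 now. The wife offers 270 and keeps 600 − 270 = 330.
Round 2 (the husband proposes): the wife can get 330 next round, worth 0.45 × 330 = 148.5 now. The husband offers 148.5 and keeps 600 − 148.5 = 451.5.
So by rejecting in round 1, the husband gets 451.5 next round, worth 0.45 × 451.5 = 203.175 now.
Offer 225 ≥ 203.175, so the husband accepts.

Accept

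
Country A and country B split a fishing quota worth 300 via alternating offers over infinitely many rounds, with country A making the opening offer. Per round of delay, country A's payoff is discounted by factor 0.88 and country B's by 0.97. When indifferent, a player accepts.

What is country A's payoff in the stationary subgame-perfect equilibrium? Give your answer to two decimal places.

When country A proposes, country B accepts any offer worth at least 0.97 times what country B would get by proposing next round; and vice versa.
This gives x = 300 − 0.97y and y = 300 − 0.88x, where x and y are each side's share when it proposes.
Hence (1 − 0.97·0.88)x = 300(1 − 0.97), i.e. 0.1464·x = 9.
x ≈ 61.4754; country B's share is 300 − x ≈ 238.5246.

61.48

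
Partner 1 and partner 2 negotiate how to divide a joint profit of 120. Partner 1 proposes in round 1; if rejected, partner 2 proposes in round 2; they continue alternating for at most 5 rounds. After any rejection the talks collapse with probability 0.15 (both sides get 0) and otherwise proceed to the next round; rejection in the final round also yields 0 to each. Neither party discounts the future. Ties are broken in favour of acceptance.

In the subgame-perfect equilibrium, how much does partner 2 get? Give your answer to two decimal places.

26.35

Round 5 (partner 1 proposes): rejection yields 0 for partner 2; partner 1 offers 0 and keeps 120.
Round 4 (partner 2 proposes): rejecting gives partner 1 an expected 0.85 × 120 = 102, so partner 2 offers 102, keeping 18.
Round 3 (partner 1 proposes): rejecting gives partner 2 an expected 0.85 × 18 = 15.3; partner 1 offers that and keeps 104.7.
Round 2 (partner 2 proposes): rejecting gives partner 1 an expected 0.85 × 104.7 = 88.995. Partner 2 offers 88.995 and keeps 120 − 88.995 = 31.005.
Round 1 (partner 1 proposes): rejecting gives partner 2 an expected 0.85 × 31.005 = 26.35425; partner 1 offers that and keeps 93.64575.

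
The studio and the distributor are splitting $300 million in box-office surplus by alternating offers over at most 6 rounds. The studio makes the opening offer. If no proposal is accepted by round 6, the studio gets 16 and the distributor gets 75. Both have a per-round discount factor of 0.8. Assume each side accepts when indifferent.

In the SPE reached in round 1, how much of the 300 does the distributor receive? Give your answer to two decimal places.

Round 6 (the distributor proposes): the studio gets 16 if talks fail, so the distributor offers 16 and keeps 284.
Round 5 (the studio proposes): the distributor can get 284 next round, worth 0.8 × 284 = 227.2 now; the studio offers that and keeps 72.8.
Round 4 (the distributor proposes): the studio can get 72.8 next round, worth 0.8 × 72.8 = 58.24 now; the distributor offers that and keeps 241.76.
Round 3 (the studio proposes): the distributor can get 241.76 next round, worth 0.8 × 241.76 = 193.408 now; the studio offers that and keeps 106.592.
Round 2 (the distributor proposes): the studio can get 106.592 next round, worth 0.8 × 106.592 = 85.2736 now; the distributor offers that and keeps 214.7264.
Round 1 (the studio proposes): the distributor can get 214.7264 next round, worth 0.8 × 214.7264 = 171.78112 now; the studio offers that and keeps 128.21888.

171.78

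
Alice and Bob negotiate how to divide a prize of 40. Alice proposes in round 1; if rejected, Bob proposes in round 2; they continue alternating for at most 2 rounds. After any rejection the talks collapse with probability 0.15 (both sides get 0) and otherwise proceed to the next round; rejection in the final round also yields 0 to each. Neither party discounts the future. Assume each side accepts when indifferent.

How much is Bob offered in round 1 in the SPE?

34

By backward induction:
Round 2 (Bob proposes): Alice will accept anything ≥ 0, so Bob offers 0 and keeps 40.
Round 1 (Alice proposes): rejecting gives Bob an expected 0.85 × 40 = 34; Alice offers that and keeps 6.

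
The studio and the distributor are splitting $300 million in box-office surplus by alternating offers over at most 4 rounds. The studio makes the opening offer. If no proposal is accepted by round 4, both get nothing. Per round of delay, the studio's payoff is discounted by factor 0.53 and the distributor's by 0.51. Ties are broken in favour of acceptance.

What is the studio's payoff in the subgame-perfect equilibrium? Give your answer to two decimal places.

Round 4 (the distributor proposes): rejection yields 0 for the studio; the distributor offers 0 and keeps 300.
Round 3 (the studio proposes): the distributor can get 300 next round, worth 0.51 × 300 = 153 now. The studio offers 153 and keeps 300 − 153 = 147.
Round 2 (the distributor proposes): the studio can get 147 next round, worth 0.53 × 147 = 77.91 now. The distributor offers 77.91 and keeps 300 − 77.91 = 222.09.
Round 1 (the studio proposes): the distributor can get 222.09 next round, worth 0.51 × 222.09 = 113.2659 now. The studio offers 113.2659 and keeps 300 − 113.2659 = 186.7341.

186.73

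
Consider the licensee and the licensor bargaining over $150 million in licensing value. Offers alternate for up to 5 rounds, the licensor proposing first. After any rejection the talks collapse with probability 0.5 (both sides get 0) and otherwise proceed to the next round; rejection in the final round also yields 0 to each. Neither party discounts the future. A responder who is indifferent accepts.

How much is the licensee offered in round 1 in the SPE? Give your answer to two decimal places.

By backward induction:
Round 5 (the licensor proposes): the licensee will accept anything ≥ 0, so the licensor offers 0 and keeps 150.
Round 4 (the licensee proposes): rejecting gives the licensor an expected 0.5 × 150 = 75, so the licensee offers 75, keeping 75.
Round 3 (the licensor proposes): rejecting gives the licensee an expected 0.5 × 75 = 37.5, so the licensor offers 37.5, keeping 112.5.
Round 2 (the licensee proposes): rejecting gives the licensor an expected 0.5 × 112.5 = 56.25. The licensee offers 56.25 and keeps 150 − 56.25 = 93.75.
Round 1 (the licensor proposes): rejecting gives the licensee an expected 0.5 × 93.75 = 46.875; the licensor offers that and keeps 103.125.

46.88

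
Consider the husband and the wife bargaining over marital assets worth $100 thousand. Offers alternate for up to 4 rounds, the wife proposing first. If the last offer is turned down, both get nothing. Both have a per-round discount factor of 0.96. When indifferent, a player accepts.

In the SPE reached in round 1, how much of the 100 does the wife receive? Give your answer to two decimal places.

7.69

Work backward from the last round.
Round 4 (the husband proposes): the wife will accept anything ≥ 0, so the husband offers 0 and keeps 100.
Round 3 (the wife proposes): the husband can get 100 next round, worth 0.96 × 100 = 96 now; the wife offers that and keeps 4.
Round 2 (the husband proposes): the wife can get 4 next round, worth 0.96 × 4 = 3.84 now. The husband offers 3.84 and keeps 100 − 3.84 = 96.16.
Round 1 (the wife proposes): the husband can get 96.16 next round, worth 0.96 × 96.16 = 92.3136 now. The wife offers 92.3136 and keeps 100 − 92.3136 = 7.6864.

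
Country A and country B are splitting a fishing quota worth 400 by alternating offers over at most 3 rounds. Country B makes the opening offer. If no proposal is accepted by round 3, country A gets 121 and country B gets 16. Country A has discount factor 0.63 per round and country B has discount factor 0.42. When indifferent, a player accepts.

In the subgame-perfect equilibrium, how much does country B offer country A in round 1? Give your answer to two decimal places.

Work backward from the last round.
Round 3 (country B proposes): country A gets 121 if talks fail, so country B offers 121 and keeps 279.
Round 2 (country A proposes): country B can get 279 next round, worth 0.42 × 279 = 117.18 now. Country A offers 117.18 and keeps 400 − 117.18 = 282.82.
Round 1 (country B proposes): country A can get 282.82 next round, worth 0.63 × 282.82 = 178.1766 now, so country B offers 178.1766, keeping 221.8234.

178.18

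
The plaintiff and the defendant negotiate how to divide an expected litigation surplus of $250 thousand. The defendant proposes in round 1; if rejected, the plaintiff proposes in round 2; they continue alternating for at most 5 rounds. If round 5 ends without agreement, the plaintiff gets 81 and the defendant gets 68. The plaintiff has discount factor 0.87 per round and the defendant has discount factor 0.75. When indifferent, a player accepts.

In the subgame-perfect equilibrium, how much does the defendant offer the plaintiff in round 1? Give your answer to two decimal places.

Round 5 (the defendant proposes): the plaintiff gets 81 if talks fail, so the defendant offers 81 and keeps 169.
Round 4 (the plaintiff proposes): the defendant can get 169 next round, worth 0.75 × 169 = 126.75 now; the plaintiff offers that and keeps 123.25.
Round 3 (the defendant proposes): the plaintiff can get 123.25 next round, worth 0.87 × 123.25 = 107.2275 now. The defendant offers 107.2275 and keeps 250 − 107.2275 = 142.7725.
Round 2 (the plaintiff proposes): the defendant can get 142.7725 next round, worth 0.75 × 142.7725 = 107.079375 now, so the plaintiff offers 107.079375, keeping 142.920625.
Round 1 (the defendant proposes): the plaintiff can get 142.920625 next round, worth 0.87 × 142.920625 = 124.34094375 now. The defendant offers 124.34094375 and keeps 250 − 124.34094375 = 125.65905625.

124.34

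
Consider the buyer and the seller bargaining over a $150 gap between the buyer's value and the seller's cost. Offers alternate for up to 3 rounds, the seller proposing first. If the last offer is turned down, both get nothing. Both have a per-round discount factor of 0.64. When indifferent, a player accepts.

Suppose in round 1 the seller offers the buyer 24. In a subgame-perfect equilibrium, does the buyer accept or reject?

Round 3 (the seller proposes): rejection yields 0 for the buyer; the seller offers 0 and keeps 150.
Round 2 (the buyer proposes): the seller can get 150 next round, worth 0.64 × 150 = 96 now. The buyer offers 96 and keeps 150 − 96 = 54.
So by rejecting in round 1, the buyer gets 54 next round, worth 0.64 × 54 = 34.56 now.
Offer 24 < 34.56, so the buyer rejects.

Reject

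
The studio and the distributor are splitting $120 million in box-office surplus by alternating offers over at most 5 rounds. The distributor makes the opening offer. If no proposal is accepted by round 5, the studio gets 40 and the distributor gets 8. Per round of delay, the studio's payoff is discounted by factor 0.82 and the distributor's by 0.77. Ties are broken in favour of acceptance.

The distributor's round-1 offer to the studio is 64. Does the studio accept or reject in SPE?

Accept

Round 5 (the distributor proposes): the studio gets 40 if talks fail, so the distributor offers 40 and keeps 80.
Round 4 (the studio proposes): the distributor can get 80 next round, worth 0.77 × 80 = 61.6 now. The studio offers 61.6 and keeps 120 − 61.6 = 58.4.
Round 3 (the distributor proposes): the studio can get 58.4 next round, worth 0.82 × 58.4 = 47.888 now. The distributor offers 47.888 and keeps 120 − 47.888 = 72.112.
Round 2 (the studio proposes): the distributor can get 72.112 next round, worth 0.77 × 72.112 = 55.52624 now; the studio offers that and keeps 64.47376.
So by rejecting in round 1, the studio gets 64.47376 next round, worth 0.82 × 64.47376 = 52.8684832 now.
Offer 64 ≥ 52.8684832, so the studio accepts.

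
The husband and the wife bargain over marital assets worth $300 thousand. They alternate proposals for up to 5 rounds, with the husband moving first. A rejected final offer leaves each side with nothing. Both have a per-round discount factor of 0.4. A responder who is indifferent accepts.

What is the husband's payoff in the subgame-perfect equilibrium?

Work backward from the last round.
Round 5 (the husband proposes): rejection yields 0 for the wife; the husband offers 0 and keeps 300.
Round 4 (the wife proposes): the husband can get 300 next round, worth 0.4 × 300 = 120 now, so the wife offers 120, keeping 180.
Round 3 (the husband proposes): the wife can get 180 next round, worth 0.4 × 180 = 72 now, so the husband offers 72, keeping 228.
Round 2 (the wife proposes): the husband can get 228 next round, worth 0.4 × 228 = 91.2 now; the wife offers that and keeps 208.8.
Round 1 (the husband proposes): the wife can get 208.8 next round, worth 0.4 × 208.8 = 83.52 now; the husband offers that and keeps 216.48.

216.48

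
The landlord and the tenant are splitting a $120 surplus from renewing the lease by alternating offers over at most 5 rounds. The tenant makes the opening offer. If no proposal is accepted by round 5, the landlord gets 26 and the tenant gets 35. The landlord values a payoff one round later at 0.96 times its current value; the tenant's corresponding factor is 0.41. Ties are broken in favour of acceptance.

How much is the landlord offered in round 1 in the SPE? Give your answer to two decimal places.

Round 5 (the tenant proposes): the landlord gets 26 if talks fail, so the tenant offers 26 and keeps 94.
Round 4 (the landlord proposes): the tenant can get 94 next round, worth 0.41 × 94 = 38.54 now, so the landlord offers 38.54, keeping 81.46.
Round 3 (the tenant proposes): the landlord can get 81.46 next round, worth 0.96 × 81.46 = 78.2016 now; the tenant offers that and keeps 41.7984.
Round 2 (the landlord proposes): the tenant can get 41.7984 next round, worth 0.41 × 41.7984 = 17.137344 now, so the landlord offers 17.137344, keeping 102.862656.
Round 1 (the tenant proposes): the landlord can get 102.862656 next round, worth 0.96 × 102.862656 = 98.74814976 now; the tenant offers that and keeps 21.25185024.

98.75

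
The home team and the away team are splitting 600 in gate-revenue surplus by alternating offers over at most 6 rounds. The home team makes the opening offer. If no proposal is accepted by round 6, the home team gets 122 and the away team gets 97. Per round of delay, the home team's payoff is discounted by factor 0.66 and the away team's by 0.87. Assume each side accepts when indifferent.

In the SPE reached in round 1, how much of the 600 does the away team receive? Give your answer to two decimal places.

416.50

Round 6 (the away team proposes): the home team gets 122 if talks fail, so the away team offers 122 and keeps 478.
Round 5 (the home team proposes): the away team can get 478 next round, worth 0.87 × 478 = 415.86 now. The home team offers 415.86 and keeps 600 − 415.86 = 184.14.
Round 4 (the away team proposes): the home team can get 184.14 next round, worth 0.66 × 184.14 = 121.5324 now; the away team offers that and keeps 478.4676.
Round 3 (the home team proposes): the away team can get 478.4676 next round, worth 0.87 × 478.4676 = 416.266812 now, so the home team offers 416.266812, keeping 183.733188.
Round 2 (the away team proposes): the home team can get 183.733188 next round, worth 0.66 × 183.733188 = 121.26390408 now. The away team offers 121.26390408 and keeps 600 − 121.26390408 = 478.73609592.
Round 1 (the home team proposes): the away team can get 478.73609592 next round, worth 0.87 × 478.73609592 = 416.5004034504 now; the home team offers that and keeps 183.4995965496.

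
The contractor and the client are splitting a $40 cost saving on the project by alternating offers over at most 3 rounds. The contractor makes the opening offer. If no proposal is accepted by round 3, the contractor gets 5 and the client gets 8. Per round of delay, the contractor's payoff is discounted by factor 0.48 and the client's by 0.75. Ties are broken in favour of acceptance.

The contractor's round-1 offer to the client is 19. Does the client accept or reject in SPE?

Round 3 (the contractor proposes): the client gets 8 if talks fail, so the contractor offers 8 and keeps 32.
Round 2 (the client proposes): the contractor can get 32 next round, worth 0.48 × 32 = 15.36 now; the client offers that and keeps 24.64.
So by rejecting in round 1, the client gets 24.64 next round, worth 0.75 × 24.64 = 18.48 now.
Offer 19 ≥ 18.48, so the client accepts.

Accept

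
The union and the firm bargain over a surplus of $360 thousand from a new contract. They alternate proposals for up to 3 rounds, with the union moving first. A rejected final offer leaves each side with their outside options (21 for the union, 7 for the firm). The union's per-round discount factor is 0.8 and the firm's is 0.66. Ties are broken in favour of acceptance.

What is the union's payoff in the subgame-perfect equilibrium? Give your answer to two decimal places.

Round 3 (the union proposes): the firm gets 7 if talks fail, so the union offers 7 and keeps 353.
Round 2 (the firm proposes): the union can get 353 next round, worth 0.8 × 353 = 282.4 now; the firm offers that and keeps 77.6.
Round 1 (the union proposes): the firm can get 77.6 next round, worth 0.66 × 77.6 = 51.216 now, so the union offers 51.216, keeping 308.784.

308.78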